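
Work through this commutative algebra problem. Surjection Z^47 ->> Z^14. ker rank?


rank(ker) = 47-14 = 33


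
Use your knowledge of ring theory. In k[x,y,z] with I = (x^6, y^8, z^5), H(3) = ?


Need i<6, j<8, k<5 with i+j+k=3.
For each i, j ranges over max(0,3-i-4)..min(7,3-i):
  i=0: j in [0,3] -> 4
  i=1: j in [0,2] -> 3
  i=2: j in [0,1] -> 2
  i=3: j in [0,0] -> 1
H(3) = 4+3+2+1 = 10


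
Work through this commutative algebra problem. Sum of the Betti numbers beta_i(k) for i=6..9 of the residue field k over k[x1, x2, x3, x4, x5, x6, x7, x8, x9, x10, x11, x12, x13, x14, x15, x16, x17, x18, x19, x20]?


Koszul resolution: beta_i(k)=C(n,i), n=20
C(20,6)=38760, C(20,7)=77520, C(20,8)=125970, C(20,9)=167960
Sum=410210


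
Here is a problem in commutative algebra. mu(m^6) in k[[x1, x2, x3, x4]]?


C(n+d-1,d)=C(9,6)=84


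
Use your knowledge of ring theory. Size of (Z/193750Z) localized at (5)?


5-primary part: 193750=5^5*62
Size=5^5=3125


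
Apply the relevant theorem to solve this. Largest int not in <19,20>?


gcd(19,20)=1 => F=ab-a-b=19*20-19-20=380-39=341


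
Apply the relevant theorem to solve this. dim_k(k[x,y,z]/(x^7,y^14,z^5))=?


Basis: x^iy^jz^k, i<7,j<14,k<5
7*14*5=490


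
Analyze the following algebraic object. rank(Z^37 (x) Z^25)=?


rank(M(x)N) = rank(M)*rank(N)
37*25 = 925


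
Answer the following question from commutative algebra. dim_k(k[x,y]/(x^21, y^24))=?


Basis: x^i*y^j, i<21, j<24
21*24=504


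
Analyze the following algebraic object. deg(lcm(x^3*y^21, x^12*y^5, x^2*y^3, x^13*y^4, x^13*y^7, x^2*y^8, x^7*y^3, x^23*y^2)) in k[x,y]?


lcm = componentwise max:
x: max(3,12,2,13,13,2,7,23)=23
y: max(21,5,3,4,7,8,3,2)=21
Total=23+21=44


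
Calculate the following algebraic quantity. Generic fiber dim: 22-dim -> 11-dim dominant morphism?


dim(fiber)=dim(X)-dim(Y)=22-11=11


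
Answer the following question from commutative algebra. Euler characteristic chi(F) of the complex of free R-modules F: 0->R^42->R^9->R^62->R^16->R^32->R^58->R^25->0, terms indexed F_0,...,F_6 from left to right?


chi = sum (-1)^i * rank:
(-1)^0*42=42
(-1)^1*9=-9
(-1)^2*62=62
(-1)^3*16=-16
(-1)^4*32=32
(-1)^5*58=-58
(-1)^6*25=25
chi=78


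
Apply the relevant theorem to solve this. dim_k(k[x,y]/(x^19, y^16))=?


Basis: x^i*y^j, i<19, j<16
19*16=304


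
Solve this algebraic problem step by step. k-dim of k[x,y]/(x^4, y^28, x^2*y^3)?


k[x,y]/I, I = (x^4, y^28, x^2*y^3)
Rect: 4x28=112. Corner: (4-2)x(28-3)=50.
dim = 112-50 = 62


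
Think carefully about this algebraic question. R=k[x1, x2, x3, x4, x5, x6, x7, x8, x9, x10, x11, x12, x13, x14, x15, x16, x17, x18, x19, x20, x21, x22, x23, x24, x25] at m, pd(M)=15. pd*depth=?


pd+depth=25
depth=25-15=10
pd*depth=15*10=150


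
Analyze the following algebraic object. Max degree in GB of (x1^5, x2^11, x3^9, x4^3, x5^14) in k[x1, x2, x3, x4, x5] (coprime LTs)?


Pure powers, coprime LTs => already GB.
Degrees: 5, 11, 9, 3, 14
Max=14


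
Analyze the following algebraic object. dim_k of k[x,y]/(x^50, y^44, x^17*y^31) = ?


k[x,y]/I, I = (x^50, y^44, x^17*y^31)
Rect: 50x44=2200. Corner: (50-17)x(44-31)=429.
dim = 2200-429 = 1771


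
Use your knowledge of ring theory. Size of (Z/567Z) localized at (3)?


3-primary part: 567=3^4*7
Size=3^4=81


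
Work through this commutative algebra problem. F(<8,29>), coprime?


gcd(8,29)=1 => F=ab-a-b=8*29-8-29=232-37=195


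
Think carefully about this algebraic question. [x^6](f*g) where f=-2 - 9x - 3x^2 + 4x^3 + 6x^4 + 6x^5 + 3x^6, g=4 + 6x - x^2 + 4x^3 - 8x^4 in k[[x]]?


[x^6] = sum a_i*b_j, i+j=6
  -3*-8=24
  4*4=16
  6*-1=-6
  6*6=36
  3*4=12
Sum=82


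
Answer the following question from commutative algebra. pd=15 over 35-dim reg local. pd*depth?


pd+depth=35
depth=35-15=20
pd*depth=15*20=300


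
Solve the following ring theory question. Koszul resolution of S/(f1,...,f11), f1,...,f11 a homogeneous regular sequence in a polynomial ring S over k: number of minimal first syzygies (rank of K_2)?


Regular sequence => Koszul complex is the minimal free resolution.
Syz_1 minimally generated by Koszul relations f_i*e_j - f_j*e_i (i<j): mu(Syz_1) = beta_2 = C(m,2) = m(m-1)/2
m=11
11*10/2 = 55


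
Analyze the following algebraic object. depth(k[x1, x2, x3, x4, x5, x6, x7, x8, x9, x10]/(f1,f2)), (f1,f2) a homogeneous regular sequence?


depth(R)=10
depth(R/I)=10-2=8


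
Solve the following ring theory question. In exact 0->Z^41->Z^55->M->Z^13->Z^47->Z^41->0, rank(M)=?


Alt sum=0:
(-1)^0*41 + (-1)^1*55 + (-1)^2*? + (-1)^3*13 + (-1)^4*47 + (-1)^5*41=0
rank(M)=21


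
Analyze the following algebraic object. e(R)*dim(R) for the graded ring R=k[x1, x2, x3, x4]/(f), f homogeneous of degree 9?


e(R)=deg(f)=9, dim(R)=4-1=3
e*dim=9*3=27


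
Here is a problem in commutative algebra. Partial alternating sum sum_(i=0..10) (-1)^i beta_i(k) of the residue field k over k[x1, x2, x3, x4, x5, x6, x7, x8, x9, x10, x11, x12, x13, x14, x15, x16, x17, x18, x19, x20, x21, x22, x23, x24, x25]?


Koszul resolution: beta_i(k)=C(n,i), n=25
sum_(i=0..p) (-1)^i C(n,i) = (-1)^p C(n-1,p)
(-1)^10*C(24,10) = (-1)^10*1961256 = 1961256


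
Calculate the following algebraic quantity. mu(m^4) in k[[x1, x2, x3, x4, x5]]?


C(n+d-1,d)=C(8,4)=70


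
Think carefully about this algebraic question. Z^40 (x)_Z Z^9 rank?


rank(M(x)N) = rank(M)*rank(N)
40*9 = 360


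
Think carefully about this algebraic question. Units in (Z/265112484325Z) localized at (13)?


Local ring = Z/10604499373Z.
phi(10604499373) = 13^8*(13-1) = 9788768652


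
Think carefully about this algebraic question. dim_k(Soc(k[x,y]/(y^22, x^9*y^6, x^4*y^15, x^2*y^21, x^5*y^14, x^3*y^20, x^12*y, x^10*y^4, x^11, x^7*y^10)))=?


Socle = ann(m) = span of standard monomials u with x*u, y*u in I (staircase corners).
Redundant generators: x^12*y
Minimal generators: x^11, x^10*y^4, x^9*y^6, x^7*y^10, x^5*y^14, x^4*y^15, x^3*y^20, x^2*y^21, y^22
Corners: xy^21, x^2y^20, x^3y^19, x^4y^14, x^6y^13, x^8y^9, x^9y^5, x^10y^3
Socle dim=8


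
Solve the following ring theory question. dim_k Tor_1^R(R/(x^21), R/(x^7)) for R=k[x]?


Tor_1(R/I,R/J)=(I cap J)/IJ=(x^21)/(x^28)
dim=28-21=min(21,7)=7


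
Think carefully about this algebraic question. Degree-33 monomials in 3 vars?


C(d+n-1,n-1)=C(35,2)=595


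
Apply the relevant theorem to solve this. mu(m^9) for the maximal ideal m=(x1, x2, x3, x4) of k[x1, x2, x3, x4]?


Graded Nakayama: mu(m^d) = dim_k (m^d/m^(d+1)) = #degree-9 monomials in 4 vars
C(n+d-1,d)=C(12,9)=220


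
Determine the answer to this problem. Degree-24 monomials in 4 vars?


C(d+n-1,n-1)=C(27,3)=2925


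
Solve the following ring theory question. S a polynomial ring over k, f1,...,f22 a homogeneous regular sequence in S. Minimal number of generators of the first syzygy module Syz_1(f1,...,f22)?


Regular sequence => Koszul complex is the minimal free resolution.
Syz_1 minimally generated by Koszul relations f_i*e_j - f_j*e_i (i<j): mu(Syz_1) = beta_2 = C(m,2) = m(m-1)/2
m=22
22*21/2 = 231


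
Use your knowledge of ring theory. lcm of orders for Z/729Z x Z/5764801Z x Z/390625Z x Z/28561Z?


Exponent = lcm of the cyclic orders; pairwise coprime => product.
3^6*7^8*5^8*13^4=729*5764801*390625*28561=46886227700066015625


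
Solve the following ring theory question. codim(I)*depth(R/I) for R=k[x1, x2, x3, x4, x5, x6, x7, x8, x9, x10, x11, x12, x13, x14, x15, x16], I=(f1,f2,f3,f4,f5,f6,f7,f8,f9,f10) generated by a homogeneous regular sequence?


codim=10, depth=dim(R/I)=16-10=6
Product=10*6=60


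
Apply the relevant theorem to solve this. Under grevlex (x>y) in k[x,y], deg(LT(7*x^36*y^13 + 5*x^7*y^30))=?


LT: 7*x^36*y^13
deg_x=36, deg_y=13
Total=36+13=49


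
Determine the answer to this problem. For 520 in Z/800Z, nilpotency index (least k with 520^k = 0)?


520^k mod 800:
k=1: 520
k=2: 0
First zero at k = 2


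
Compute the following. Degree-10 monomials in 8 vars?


C(d+n-1,n-1)=C(17,7)=19448


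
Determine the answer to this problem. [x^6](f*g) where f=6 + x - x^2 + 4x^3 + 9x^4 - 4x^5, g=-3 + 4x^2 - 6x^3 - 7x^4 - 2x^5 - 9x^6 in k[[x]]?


[x^6] = sum a_i*b_j, i+j=6
  6*-9=-54
  1*-2=-2
  -1*-7=7
  4*-6=-24
  9*4=36
Sum=-37


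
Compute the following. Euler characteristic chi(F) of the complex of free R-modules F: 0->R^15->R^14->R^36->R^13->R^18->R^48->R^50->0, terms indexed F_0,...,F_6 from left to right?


chi = sum (-1)^i * rank:
(-1)^0*15=15
(-1)^1*14=-14
(-1)^2*36=36
(-1)^3*13=-13
(-1)^4*18=18
(-1)^5*48=-48
(-1)^6*50=50
chi=44


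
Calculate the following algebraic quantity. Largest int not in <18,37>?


gcd(18,37)=1 => F=ab-a-b=18*37-18-37=666-55=611


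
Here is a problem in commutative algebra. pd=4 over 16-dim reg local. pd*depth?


pd+depth=16
depth=16-4=12
pd*depth=4*12=48


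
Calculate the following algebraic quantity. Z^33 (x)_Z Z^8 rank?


rank(M(x)N) = rank(M)*rank(N)
33*8 = 264


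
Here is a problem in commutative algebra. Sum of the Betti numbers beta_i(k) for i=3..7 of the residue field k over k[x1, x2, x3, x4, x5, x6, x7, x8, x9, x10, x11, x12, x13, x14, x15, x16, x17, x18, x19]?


Koszul resolution: beta_i(k)=C(n,i), n=19
C(19,3)=969, C(19,4)=3876, C(19,5)=11628, C(19,6)=27132, C(19,7)=50388
Sum=93993


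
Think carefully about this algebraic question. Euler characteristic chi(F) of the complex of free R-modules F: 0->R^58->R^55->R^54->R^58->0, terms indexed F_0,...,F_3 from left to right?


chi = sum (-1)^i * rank:
(-1)^0*58=58
(-1)^1*55=-55
(-1)^2*54=54
(-1)^3*58=-58
chi=-1


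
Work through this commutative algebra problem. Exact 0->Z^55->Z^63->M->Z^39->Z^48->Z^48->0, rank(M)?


Alt sum=0:
(-1)^0*55 + (-1)^1*63 + (-1)^2*? + (-1)^3*39 + (-1)^4*48 + (-1)^5*48=0
rank(M)=47


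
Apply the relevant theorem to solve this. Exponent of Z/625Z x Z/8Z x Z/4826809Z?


Exponent = lcm of the cyclic orders; pairwise coprime => product.
5^4*2^3*13^6=625*8*4826809=24134045000


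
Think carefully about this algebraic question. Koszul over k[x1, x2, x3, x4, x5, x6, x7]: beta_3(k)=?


C(n,i)=C(7,3)=35


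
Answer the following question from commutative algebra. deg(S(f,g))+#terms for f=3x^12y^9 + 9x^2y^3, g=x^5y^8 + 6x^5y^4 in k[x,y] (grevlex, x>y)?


LT(f)=3x^12y^9, LT(g)=x^5y^8
lcm(LM)=x^12y^9
S(f,g) (scaled by 3 to clear denominators) = 1*f - 3x^7y*g = -18x^12y^5 + 9x^2y^3
2 terms, deg 17.
17+2=19


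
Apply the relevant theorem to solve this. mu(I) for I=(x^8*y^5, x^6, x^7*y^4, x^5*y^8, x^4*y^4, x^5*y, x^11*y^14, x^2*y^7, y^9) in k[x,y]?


Remove redundant (divisible by others).
x^8*y^5 redundant.
x^11*y^14 redundant.
x^7*y^4 redundant.
x^5*y^8 redundant.
Min: x^6, x^5*y, x^4*y^4, x^2*y^7, y^9
Count=5


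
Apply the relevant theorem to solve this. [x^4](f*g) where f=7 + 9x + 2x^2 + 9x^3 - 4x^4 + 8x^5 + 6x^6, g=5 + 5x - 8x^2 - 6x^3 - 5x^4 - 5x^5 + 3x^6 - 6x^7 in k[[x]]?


[x^4] = sum a_i*b_j, i+j=4
  7*-5=-35
  9*-6=-54
  2*-8=-16
  9*5=45
  -4*5=-20
Sum=-80


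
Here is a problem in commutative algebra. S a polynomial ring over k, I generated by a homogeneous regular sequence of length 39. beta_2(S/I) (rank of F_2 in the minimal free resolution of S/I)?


Regular sequence => Koszul complex is the minimal free resolution.
Syz_1 minimally generated by Koszul relations f_i*e_j - f_j*e_i (i<j): mu(Syz_1) = beta_2 = C(m,2) = m(m-1)/2
m=39
39*38/2 = 741


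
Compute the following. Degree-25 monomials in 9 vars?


C(d+n-1,n-1)=C(33,8)=13884156


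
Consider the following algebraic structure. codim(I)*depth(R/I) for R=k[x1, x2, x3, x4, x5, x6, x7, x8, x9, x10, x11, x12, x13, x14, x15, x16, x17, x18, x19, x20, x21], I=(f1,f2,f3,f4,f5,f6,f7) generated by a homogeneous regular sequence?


codim=7, depth=dim(R/I)=21-7=14
Product=7*14=98


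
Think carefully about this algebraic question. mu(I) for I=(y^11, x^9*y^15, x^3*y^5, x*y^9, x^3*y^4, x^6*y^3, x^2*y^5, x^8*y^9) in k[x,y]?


Remove redundant (divisible by others).
x^3*y^5 redundant.
x^8*y^9 redundant.
x^9*y^15 redundant.
Min: x^6*y^3, x^3*y^4, x^2*y^5, x*y^9, y^11
Count=5


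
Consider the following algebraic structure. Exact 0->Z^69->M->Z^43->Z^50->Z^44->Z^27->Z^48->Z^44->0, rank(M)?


Alt sum=0:
(-1)^0*69 + (-1)^1*? + (-1)^2*43 + (-1)^3*50 + (-1)^4*44 + (-1)^5*27 + (-1)^6*48 + (-1)^7*44=0
rank(M)=83


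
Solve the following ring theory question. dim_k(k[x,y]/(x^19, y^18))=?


Basis: x^i*y^j, i<19, j<18
19*18=342


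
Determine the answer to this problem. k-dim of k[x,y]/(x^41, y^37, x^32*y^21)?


k[x,y]/I, I = (x^41, y^37, x^32*y^21)
Rect: 41x37=1517. Corner: (41-32)x(37-21)=144.
dim = 1517-144 = 1373


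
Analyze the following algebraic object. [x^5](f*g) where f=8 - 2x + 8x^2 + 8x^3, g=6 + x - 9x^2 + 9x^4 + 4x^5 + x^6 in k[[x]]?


[x^5] = sum a_i*b_j, i+j=5
  8*4=32
  -2*9=-18
  8*-9=-72
Sum=-58


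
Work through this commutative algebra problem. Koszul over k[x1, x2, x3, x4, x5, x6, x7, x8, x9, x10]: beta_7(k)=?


C(n,i)=C(10,7)=120


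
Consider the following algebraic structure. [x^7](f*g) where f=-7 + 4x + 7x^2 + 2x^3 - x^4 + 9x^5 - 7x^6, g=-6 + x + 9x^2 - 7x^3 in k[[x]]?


[x^7] = sum a_i*b_j, i+j=7
  -1*-7=7
  9*9=81
  -7*1=-7
Sum=81


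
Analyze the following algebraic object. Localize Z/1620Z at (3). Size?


3-primary part: 1620=3^4*20
Size=3^4=81


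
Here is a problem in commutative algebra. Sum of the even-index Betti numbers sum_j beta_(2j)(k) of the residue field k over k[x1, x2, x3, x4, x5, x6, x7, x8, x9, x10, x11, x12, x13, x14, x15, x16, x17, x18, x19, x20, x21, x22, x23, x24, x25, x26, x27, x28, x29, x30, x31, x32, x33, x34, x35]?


Koszul resolution: beta_i(k)=C(n,i), n=35
sum_even C(35,i) = 2^(n-1) = 2^34 = 17179869184


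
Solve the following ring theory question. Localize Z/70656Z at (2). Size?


2-primary part: 70656=2^10*69
Size=2^10=1024


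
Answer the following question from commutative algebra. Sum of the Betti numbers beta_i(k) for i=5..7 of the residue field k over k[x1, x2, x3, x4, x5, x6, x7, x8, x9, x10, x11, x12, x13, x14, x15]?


Koszul resolution: beta_i(k)=C(n,i), n=15
C(15,5)=3003, C(15,6)=5005, C(15,7)=6435
Sum=14443


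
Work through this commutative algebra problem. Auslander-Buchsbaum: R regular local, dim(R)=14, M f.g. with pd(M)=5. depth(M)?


pd+depth=depth(R)=14
depth=14-5=9


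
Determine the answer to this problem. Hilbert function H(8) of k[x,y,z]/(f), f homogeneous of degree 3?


C(10,2)-C(7,2)=45-21=24


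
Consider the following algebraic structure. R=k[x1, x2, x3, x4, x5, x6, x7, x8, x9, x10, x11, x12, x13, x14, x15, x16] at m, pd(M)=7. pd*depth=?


pd+depth=16
depth=16-7=9
pd*depth=7*9=63


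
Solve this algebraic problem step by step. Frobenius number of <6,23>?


gcd(6,23)=1 => F=ab-a-b=6*23-6-23=138-29=109


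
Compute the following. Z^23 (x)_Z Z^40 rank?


rank(M(x)N) = rank(M)*rank(N)
23*40 = 920


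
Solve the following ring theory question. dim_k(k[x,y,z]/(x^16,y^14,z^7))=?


Basis: x^iy^jz^k, i<16,j<14,k<7
16*14*7=1568


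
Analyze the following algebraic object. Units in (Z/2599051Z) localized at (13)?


Local ring = Z/371293Z.
phi(371293) = 13^4*(13-1) = 342732


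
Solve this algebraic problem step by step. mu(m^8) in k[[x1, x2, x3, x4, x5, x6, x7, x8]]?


C(n+d-1,d)=C(15,8)=6435


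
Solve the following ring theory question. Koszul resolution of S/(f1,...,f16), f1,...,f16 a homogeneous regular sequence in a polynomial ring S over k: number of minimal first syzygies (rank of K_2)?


Regular sequence => Koszul complex is the minimal free resolution.
Syz_1 minimally generated by Koszul relations f_i*e_j - f_j*e_i (i<j): mu(Syz_1) = beta_2 = C(m,2) = m(m-1)/2
m=16
16*15/2 = 120


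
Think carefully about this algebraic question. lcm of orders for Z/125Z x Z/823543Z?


Exponent = lcm of the cyclic orders; pairwise coprime => product.
5^3*7^7=125*823543=102942875


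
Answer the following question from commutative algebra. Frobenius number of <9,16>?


gcd(9,16)=1 => F=ab-a-b=9*16-9-16=144-25=119


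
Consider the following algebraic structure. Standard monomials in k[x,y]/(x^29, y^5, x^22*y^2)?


k[x,y]/I, I = (x^29, y^5, x^22*y^2)
Rect: 29x5=145. Corner: (29-22)x(5-2)=21.
dim = 145-21 = 124


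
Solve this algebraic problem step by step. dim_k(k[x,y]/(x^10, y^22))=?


Basis: x^i*y^j, i<10, j<22
10*22=220


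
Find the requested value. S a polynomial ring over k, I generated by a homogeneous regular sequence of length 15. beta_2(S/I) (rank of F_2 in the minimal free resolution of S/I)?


Regular sequence => Koszul complex is the minimal free resolution.
Syz_1 minimally generated by Koszul relations f_i*e_j - f_j*e_i (i<j): mu(Syz_1) = beta_2 = C(m,2) = m(m-1)/2
m=15
15*14/2 = 105


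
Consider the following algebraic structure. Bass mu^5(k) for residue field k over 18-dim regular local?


C(n,i)=C(18,5)=8568


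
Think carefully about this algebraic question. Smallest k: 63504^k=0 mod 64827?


63504^k mod 64827:
k=1: 63504
k=2: 0
First zero at k = 2


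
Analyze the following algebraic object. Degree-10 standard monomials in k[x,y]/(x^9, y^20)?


k[x,y], I = (x^9, y^20), d = 10
Need i < 9 and d-i < 20.
Range: 0 <= i <= 8.
H(10) = 9


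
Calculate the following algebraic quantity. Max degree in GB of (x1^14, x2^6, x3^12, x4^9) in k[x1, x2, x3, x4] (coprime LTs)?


Pure powers, coprime LTs => already GB.
Degrees: 14, 6, 12, 9
Max=14


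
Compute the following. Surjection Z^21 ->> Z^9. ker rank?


rank(ker) = 21-9 = 12


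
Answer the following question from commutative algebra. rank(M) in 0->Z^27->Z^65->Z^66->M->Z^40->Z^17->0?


Alt sum=0:
(-1)^0*27 + (-1)^1*65 + (-1)^2*66 + (-1)^3*? + (-1)^4*40 + (-1)^5*17=0
rank(M)=51


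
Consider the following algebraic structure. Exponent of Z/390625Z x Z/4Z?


Exponent = lcm of the cyclic orders; pairwise coprime => product.
5^8*2^2=390625*4=1562500


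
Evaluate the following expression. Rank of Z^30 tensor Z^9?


rank(M(x)N) = rank(M)*rank(N)
30*9 = 270


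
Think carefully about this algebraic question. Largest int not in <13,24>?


gcd(13,24)=1 => F=ab-a-b=13*24-13-24=312-37=275


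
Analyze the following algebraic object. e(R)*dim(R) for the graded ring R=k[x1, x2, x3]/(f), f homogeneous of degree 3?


e(R)=deg(f)=3, dim(R)=3-1=2
e*dim=3*2=6


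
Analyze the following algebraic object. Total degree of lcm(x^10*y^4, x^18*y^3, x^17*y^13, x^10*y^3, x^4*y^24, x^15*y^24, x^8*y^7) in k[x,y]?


lcm = componentwise max:
x: max(10,18,17,10,4,15,8)=18
y: max(4,3,13,3,24,24,7)=24
Total=18+24=42


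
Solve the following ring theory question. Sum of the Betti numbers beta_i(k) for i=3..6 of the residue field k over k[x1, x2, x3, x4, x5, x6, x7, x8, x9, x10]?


Koszul resolution: beta_i(k)=C(n,i), n=10
C(10,3)=120, C(10,4)=210, C(10,5)=252, C(10,6)=210
Sum=792


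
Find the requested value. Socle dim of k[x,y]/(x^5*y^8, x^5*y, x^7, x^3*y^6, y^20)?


Socle = ann(m) = span of standard monomials u with x*u, y*u in I (staircase corners).
Redundant generators: x^5*y^8
Minimal generators: x^7, x^5*y, x^3*y^6, y^20
Corners: x^2y^19, x^4y^5, x^6
Socle dim=3


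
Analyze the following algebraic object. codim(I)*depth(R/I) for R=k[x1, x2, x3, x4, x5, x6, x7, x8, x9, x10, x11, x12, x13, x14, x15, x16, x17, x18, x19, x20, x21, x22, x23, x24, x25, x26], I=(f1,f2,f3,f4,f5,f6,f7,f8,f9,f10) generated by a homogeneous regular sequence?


codim=10, depth=dim(R/I)=26-10=16
Product=10*16=160


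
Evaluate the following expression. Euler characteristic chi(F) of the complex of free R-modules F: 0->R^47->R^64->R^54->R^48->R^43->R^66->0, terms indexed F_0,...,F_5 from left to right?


chi = sum (-1)^i * rank:
(-1)^0*47=47
(-1)^1*64=-64
(-1)^2*54=54
(-1)^3*48=-48
(-1)^4*43=43
(-1)^5*66=-66
chi=-34


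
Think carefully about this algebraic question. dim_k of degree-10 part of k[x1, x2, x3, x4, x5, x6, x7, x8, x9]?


C(d+n-1,n-1)=C(18,8)=43758


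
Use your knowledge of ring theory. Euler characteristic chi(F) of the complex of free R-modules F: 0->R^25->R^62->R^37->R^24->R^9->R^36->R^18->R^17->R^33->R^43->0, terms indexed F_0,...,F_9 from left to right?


chi = sum (-1)^i * rank:
(-1)^0*25=25
(-1)^1*62=-62
(-1)^2*37=37
(-1)^3*24=-24
(-1)^4*9=9
(-1)^5*36=-36
(-1)^6*18=18
(-1)^7*17=-17
(-1)^8*33=33
(-1)^9*43=-43
chi=-60


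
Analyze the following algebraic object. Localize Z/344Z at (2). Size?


2-primary part: 344=2^3*43
Size=2^3=8


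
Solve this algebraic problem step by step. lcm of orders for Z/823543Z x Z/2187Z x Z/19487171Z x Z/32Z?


Exponent = lcm of the cyclic orders; pairwise coprime => product.
7^7*3^7*11^7*2^5=823543*2187*19487171*32=1123139852307440352


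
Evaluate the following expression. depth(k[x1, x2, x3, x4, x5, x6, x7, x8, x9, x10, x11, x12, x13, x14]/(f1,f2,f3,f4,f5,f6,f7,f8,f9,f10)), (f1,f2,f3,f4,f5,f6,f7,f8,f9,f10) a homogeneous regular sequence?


depth(R)=14
depth(R/I)=14-10=4


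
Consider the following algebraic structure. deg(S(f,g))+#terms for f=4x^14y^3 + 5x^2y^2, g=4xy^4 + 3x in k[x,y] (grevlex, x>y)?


LT(f)=4x^14y^3, LT(g)=4xy^4
lcm(LM)=x^14y^4
S(f,g) (scaled by 16 to clear denominators) = 4y*f - 4x^13*g = -12x^14 + 20x^2y^3
2 terms, deg 14.
14+2=16


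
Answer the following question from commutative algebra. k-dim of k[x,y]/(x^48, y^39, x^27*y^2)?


k[x,y]/I, I = (x^48, y^39, x^27*y^2)
Rect: 48x39=1872. Corner: (48-27)x(39-2)=777.
dim = 1872-777 = 1095


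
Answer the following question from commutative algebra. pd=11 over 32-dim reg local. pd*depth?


pd+depth=32
depth=32-11=21
pd*depth=11*21=231


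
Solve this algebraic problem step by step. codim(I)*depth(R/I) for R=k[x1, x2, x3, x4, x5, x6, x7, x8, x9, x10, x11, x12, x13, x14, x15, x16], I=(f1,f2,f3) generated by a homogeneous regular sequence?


codim=3, depth=dim(R/I)=16-3=13
Product=3*13=39


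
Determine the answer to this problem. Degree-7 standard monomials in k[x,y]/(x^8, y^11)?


k[x,y], I = (x^8, y^11), d = 7
Need i < 8 and d-i < 11.
Range: 0 <= i <= 7.
H(7) = 8


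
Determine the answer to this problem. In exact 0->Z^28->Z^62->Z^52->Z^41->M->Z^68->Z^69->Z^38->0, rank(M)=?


Alt sum=0:
(-1)^0*28 + (-1)^1*62 + (-1)^2*52 + (-1)^3*41 + (-1)^4*? + (-1)^5*68 + (-1)^6*69 + (-1)^7*38=0
rank(M)=60


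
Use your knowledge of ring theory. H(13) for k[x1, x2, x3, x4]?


C(d+n-1,n-1)=C(16,3)=560


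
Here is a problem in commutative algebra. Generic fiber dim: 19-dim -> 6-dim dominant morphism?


dim(fiber)=dim(X)-dim(Y)=19-6=13


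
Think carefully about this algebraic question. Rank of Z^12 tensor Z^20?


rank(M(x)N) = rank(M)*rank(N)
12*20 = 240


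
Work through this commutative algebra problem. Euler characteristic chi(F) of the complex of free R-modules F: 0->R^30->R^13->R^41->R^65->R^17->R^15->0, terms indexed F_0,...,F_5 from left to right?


chi = sum (-1)^i * rank:
(-1)^0*30=30
(-1)^1*13=-13
(-1)^2*41=41
(-1)^3*65=-65
(-1)^4*17=17
(-1)^5*15=-15
chi=-5


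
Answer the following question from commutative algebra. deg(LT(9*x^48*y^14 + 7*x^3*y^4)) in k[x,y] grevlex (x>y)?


LT: 9*x^48*y^14
deg_x=48, deg_y=14
Total=48+14=62


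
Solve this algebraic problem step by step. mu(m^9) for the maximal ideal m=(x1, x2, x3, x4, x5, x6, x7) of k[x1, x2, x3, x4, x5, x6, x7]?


Graded Nakayama: mu(m^d) = dim_k (m^d/m^(d+1)) = #degree-9 monomials in 7 vars
C(n+d-1,d)=C(15,9)=5005


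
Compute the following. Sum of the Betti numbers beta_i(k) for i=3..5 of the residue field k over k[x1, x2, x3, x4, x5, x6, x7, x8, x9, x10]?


Koszul resolution: beta_i(k)=C(n,i), n=10
C(10,3)=120, C(10,4)=210, C(10,5)=252
Sum=582


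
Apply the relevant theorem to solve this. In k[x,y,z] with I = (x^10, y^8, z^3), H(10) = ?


Need i<10, j<8, k<3 with i+j+k=10.
For each i, j ranges over max(0,10-i-2)..min(7,10-i):
  i=0: j in [8,7] -> 0
  i=1: j in [7,7] -> 1
  i=2: j in [6,7] -> 2
  i=3: j in [5,7] -> 3
  i=4: j in [4,6] -> 3
  i=5: j in [3,5] -> 3
  i=6: j in [2,4] -> 3
  i=7: j in [1,3] -> 3
  i=8: j in [0,2] -> 3
  i=9: j in [0,1] -> 2
H(10) = 0+1+2+3+3+3+3+3+3+2 = 23


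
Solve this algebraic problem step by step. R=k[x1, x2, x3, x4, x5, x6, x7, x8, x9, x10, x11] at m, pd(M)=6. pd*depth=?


pd+depth=11
depth=11-6=5
pd*depth=6*5=30


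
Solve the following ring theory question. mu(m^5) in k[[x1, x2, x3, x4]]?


C(n+d-1,d)=C(8,5)=56


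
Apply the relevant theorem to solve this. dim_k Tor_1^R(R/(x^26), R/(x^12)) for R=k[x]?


Tor_1(R/I,R/J)=(I cap J)/IJ=(x^26)/(x^38)
dim=38-26=min(26,12)=12


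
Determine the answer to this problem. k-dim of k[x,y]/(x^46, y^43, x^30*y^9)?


k[x,y]/I, I = (x^46, y^43, x^30*y^9)
Rect: 46x43=1978. Corner: (46-30)x(43-9)=544.
dim = 1978-544 = 1434


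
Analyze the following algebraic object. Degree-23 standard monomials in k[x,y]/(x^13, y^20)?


k[x,y], I = (x^13, y^20), d = 23
Need i < 13 and d-i < 20.
Range: 4 <= i <= 12.
H(23) = 9


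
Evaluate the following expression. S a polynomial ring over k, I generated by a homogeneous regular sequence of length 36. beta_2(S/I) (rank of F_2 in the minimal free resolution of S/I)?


Regular sequence => Koszul complex is the minimal free resolution.
Syz_1 minimally generated by Koszul relations f_i*e_j - f_j*e_i (i<j): mu(Syz_1) = beta_2 = C(m,2) = m(m-1)/2
m=36
36*35/2 = 630


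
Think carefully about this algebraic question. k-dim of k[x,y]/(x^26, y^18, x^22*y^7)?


k[x,y]/I, I = (x^26, y^18, x^22*y^7)
Rect: 26x18=468. Corner: (26-22)x(18-7)=44.
dim = 468-44 = 424


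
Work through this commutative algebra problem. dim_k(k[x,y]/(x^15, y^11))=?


Basis: x^i*y^j, i<15, j<11
15*11=165


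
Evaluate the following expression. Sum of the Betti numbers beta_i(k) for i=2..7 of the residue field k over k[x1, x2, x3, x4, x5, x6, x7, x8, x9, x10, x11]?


Koszul resolution: beta_i(k)=C(n,i), n=11
C(11,2)=55, C(11,3)=165, C(11,4)=330, C(11,5)=462, C(11,6)=462, C(11,7)=330
Sum=1804


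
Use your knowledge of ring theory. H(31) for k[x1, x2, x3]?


C(d+n-1,n-1)=C(33,2)=528


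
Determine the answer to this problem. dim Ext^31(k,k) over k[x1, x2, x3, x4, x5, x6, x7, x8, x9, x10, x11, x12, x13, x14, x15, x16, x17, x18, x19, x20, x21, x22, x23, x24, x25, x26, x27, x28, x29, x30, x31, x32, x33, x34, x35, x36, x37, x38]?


C(n,i)=C(38,31)=12620256


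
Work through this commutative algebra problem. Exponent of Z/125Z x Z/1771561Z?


Exponent = lcm of the cyclic orders; pairwise coprime => product.
5^3*11^6=125*1771561=221445125


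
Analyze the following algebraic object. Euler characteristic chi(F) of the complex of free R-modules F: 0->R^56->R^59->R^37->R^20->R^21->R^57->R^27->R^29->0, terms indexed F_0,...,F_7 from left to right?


chi = sum (-1)^i * rank:
(-1)^0*56=56
(-1)^1*59=-59
(-1)^2*37=37
(-1)^3*20=-20
(-1)^4*21=21
(-1)^5*57=-57
(-1)^6*27=27
(-1)^7*29=-29
chi=-24


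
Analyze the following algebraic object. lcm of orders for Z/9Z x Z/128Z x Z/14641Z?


Exponent = lcm of the cyclic orders; pairwise coprime => product.
3^2*2^7*11^4=9*128*14641=16866432


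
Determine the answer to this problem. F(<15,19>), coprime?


gcd(15,19)=1 => F=ab-a-b=15*19-15-19=285-34=251


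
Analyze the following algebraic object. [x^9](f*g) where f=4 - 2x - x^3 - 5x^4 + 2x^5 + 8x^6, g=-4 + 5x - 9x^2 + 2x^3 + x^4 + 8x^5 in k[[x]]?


[x^9] = sum a_i*b_j, i+j=9
  -5*8=-40
  2*1=2
  8*2=16
Sum=-22


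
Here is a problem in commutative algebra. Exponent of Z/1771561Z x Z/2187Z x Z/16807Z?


Exponent = lcm of the cyclic orders; pairwise coprime => product.
11^6*3^7*7^5=1771561*2187*16807=65117106464949


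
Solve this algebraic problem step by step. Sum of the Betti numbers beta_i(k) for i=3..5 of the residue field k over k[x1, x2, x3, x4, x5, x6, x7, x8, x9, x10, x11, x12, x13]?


Koszul resolution: beta_i(k)=C(n,i), n=13
C(13,3)=286, C(13,4)=715, C(13,5)=1287
Sum=2288


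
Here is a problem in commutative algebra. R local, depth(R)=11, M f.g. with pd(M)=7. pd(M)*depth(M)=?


pd+depth=11
depth=11-7=4
pd*depth=7*4=28


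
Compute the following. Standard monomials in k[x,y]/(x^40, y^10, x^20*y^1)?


k[x,y]/I, I = (x^40, y^10, x^20*y^1)
Rect: 40x10=400. Corner: (40-20)x(10-1)=180.
dim = 400-180 = 220


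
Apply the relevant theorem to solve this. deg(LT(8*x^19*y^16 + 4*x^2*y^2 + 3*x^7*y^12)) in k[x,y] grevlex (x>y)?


LT: 8*x^19*y^16
deg_x=19, deg_y=16
Total=19+16=35


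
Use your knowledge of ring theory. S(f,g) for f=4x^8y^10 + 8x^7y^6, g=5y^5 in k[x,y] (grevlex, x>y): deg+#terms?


LT(f)=4x^8y^10, LT(g)=5y^5
lcm(LM)=x^8y^10
S(f,g) (scaled by 20 to clear denominators) = 5*f - 4x^8y^5*g = 40x^7y^6
1 terms, deg 13.
13+1=14


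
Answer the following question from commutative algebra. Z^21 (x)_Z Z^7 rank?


rank(M(x)N) = rank(M)*rank(N)
21*7 = 147


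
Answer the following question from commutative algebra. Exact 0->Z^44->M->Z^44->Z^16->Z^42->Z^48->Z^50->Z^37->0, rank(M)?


Alt sum=0:
(-1)^0*44 + (-1)^1*? + (-1)^2*44 + (-1)^3*16 + (-1)^4*42 + (-1)^5*48 + (-1)^6*50 + (-1)^7*37=0
rank(M)=79


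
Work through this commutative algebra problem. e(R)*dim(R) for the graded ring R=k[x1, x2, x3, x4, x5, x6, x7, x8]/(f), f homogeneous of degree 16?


e(R)=deg(f)=16, dim(R)=8-1=7
e*dim=16*7=112


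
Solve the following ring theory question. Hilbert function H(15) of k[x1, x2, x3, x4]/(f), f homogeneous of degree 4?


C(18,3)-C(14,3)=816-364=452


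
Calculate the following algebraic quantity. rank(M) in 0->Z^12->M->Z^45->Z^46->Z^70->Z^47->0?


Alt sum=0:
(-1)^0*12 + (-1)^1*? + (-1)^2*45 + (-1)^3*46 + (-1)^4*70 + (-1)^5*47=0
rank(M)=34


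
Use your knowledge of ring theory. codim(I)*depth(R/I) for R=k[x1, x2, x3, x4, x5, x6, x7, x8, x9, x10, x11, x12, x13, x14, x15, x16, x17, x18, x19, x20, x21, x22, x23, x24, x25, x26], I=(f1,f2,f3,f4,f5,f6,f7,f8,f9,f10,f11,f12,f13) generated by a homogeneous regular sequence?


codim=13, depth=dim(R/I)=26-13=13
Product=13*13=169


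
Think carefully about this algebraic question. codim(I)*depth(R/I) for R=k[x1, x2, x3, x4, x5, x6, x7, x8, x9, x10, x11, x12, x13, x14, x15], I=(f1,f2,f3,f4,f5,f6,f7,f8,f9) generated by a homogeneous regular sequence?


codim=9, depth=dim(R/I)=15-9=6
Product=9*6=54


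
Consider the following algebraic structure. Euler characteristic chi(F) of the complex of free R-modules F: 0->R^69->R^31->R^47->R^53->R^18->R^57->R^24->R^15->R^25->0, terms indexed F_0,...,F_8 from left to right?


chi = sum (-1)^i * rank:
(-1)^0*69=69
(-1)^1*31=-31
(-1)^2*47=47
(-1)^3*53=-53
(-1)^4*18=18
(-1)^5*57=-57
(-1)^6*24=24
(-1)^7*15=-15
(-1)^8*25=25
chi=27


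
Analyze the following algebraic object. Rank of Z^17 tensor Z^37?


rank(M(x)N) = rank(M)*rank(N)
17*37 = 629


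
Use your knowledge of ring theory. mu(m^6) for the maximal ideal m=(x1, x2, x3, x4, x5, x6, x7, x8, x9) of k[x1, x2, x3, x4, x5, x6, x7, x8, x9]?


Graded Nakayama: mu(m^d) = dim_k (m^d/m^(d+1)) = #degree-6 monomials in 9 vars
C(n+d-1,d)=C(14,6)=3003


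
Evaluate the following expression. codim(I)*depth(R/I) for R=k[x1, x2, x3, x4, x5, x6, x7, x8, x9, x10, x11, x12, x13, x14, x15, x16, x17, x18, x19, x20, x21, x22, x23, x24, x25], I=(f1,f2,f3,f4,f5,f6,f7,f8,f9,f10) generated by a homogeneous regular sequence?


codim=10, depth=dim(R/I)=25-10=15
Product=10*15=150


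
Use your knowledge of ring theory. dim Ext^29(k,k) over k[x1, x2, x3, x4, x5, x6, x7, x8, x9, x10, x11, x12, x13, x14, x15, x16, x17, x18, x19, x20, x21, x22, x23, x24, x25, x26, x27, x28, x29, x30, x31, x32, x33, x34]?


C(n,i)=C(34,29)=278256


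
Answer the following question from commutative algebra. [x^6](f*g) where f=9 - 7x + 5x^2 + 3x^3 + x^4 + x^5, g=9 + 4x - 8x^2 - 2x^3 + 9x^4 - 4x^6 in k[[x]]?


[x^6] = sum a_i*b_j, i+j=6
  9*-4=-36
  5*9=45
  3*-2=-6
  1*-8=-8
  1*4=4
Sum=-1


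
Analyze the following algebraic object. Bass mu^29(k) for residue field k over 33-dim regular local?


C(n,i)=C(33,29)=40920


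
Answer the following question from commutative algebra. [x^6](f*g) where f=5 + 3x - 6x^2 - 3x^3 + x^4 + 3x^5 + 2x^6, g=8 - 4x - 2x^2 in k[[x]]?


[x^6] = sum a_i*b_j, i+j=6
  1*-2=-2
  3*-4=-12
  2*8=16
Sum=2


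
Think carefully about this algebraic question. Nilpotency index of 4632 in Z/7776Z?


4632^k mod 7776:
k=1: 4632
k=2: 1440
k=3: 6048
k=4: 5184
k=5: 0
First zero at k = 5


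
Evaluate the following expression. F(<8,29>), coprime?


gcd(8,29)=1 => F=ab-a-b=8*29-8-29=232-37=195


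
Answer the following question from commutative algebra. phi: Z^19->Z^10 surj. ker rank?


rank(ker) = 19-10 = 9


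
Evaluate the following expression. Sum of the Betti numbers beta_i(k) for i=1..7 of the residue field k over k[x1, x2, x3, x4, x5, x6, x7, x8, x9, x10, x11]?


Koszul resolution: beta_i(k)=C(n,i), n=11
C(11,1)=11, C(11,2)=55, C(11,3)=165, C(11,4)=330, C(11,5)=462, C(11,6)=462, C(11,7)=330
Sum=1815


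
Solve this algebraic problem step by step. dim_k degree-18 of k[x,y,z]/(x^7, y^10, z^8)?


Need i<7, j<10, k<8 with i+j+k=18.
For each i, j ranges over max(0,18-i-7)..min(9,18-i):
  i=0: j in [11,9] -> 0
  i=1: j in [10,9] -> 0
  i=2: j in [9,9] -> 1
  i=3: j in [8,9] -> 2
  i=4: j in [7,9] -> 3
  i=5: j in [6,9] -> 4
  i=6: j in [5,9] -> 5
H(18) = 0+0+1+2+3+4+5 = 15


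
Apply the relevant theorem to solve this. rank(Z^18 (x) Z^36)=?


rank(M(x)N) = rank(M)*rank(N)
18*36 = 648


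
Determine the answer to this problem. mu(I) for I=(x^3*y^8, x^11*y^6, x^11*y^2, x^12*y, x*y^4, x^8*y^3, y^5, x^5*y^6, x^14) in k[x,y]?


Remove redundant (divisible by others).
x^5*y^6 redundant.
x^3*y^8 redundant.
x^11*y^6 redundant.
Min: x^14, x^12*y, x^11*y^2, x^8*y^3, x*y^4, y^5
Count=6


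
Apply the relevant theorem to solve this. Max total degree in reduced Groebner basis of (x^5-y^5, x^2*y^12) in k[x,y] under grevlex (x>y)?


LT(f1)=x^5, LT(f2)=x^2y^12, lcm=x^5y^12
S(f1,f2) = y^12*f1 - x^3*f2 = -y^17
Reduced GB = {f1, f2, y^17}; degrees 5, 14, 17
Max = 17


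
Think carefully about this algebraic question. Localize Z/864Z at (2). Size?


2-primary part: 864=2^5*27
Size=2^5=32


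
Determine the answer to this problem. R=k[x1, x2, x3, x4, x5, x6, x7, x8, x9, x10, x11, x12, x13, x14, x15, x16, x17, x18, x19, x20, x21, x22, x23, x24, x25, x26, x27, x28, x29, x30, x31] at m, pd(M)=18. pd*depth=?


pd+depth=31
depth=31-18=13
pd*depth=18*13=234


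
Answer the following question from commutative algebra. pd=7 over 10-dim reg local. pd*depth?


pd+depth=10
depth=10-7=3
pd*depth=7*3=21


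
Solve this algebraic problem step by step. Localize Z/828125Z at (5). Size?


5-primary part: 828125=5^6*53
Size=5^6=15625


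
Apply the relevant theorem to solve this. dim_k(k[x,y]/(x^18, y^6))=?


Basis: x^i*y^j, i<18, j<6
18*6=108


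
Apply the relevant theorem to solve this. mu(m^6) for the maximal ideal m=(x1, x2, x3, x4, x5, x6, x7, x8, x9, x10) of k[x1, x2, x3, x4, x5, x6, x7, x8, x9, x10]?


Graded Nakayama: mu(m^d) = dim_k (m^d/m^(d+1)) = #degree-6 monomials in 10 vars
C(n+d-1,d)=C(15,6)=5005


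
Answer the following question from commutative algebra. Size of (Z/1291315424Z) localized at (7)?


7-primary part: 1291315424=7^9*32
Size=7^9=40353607


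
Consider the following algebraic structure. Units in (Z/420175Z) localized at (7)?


Local ring = Z/16807Z.
phi(16807) = 7^4*(7-1) = 14406


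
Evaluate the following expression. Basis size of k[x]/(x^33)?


Basis: 1,x,...,x^32
dim=33


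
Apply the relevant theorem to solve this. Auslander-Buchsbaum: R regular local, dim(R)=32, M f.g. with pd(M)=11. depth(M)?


pd+depth=depth(R)=32
depth=32-11=21


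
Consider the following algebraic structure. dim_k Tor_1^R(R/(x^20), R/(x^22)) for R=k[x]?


Tor_1(R/I,R/J)=(I cap J)/IJ=(x^22)/(x^42)
dim=42-22=min(20,22)=20


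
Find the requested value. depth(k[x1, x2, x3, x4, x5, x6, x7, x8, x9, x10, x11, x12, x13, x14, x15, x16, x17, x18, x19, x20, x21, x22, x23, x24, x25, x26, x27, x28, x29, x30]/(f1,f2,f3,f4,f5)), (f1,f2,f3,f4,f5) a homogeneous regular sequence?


depth(R)=30
depth(R/I)=30-5=25


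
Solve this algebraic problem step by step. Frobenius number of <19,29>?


gcd(19,29)=1 => F=ab-a-b=19*29-19-29=551-48=503


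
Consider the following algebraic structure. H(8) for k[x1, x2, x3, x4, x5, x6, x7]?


C(d+n-1,n-1)=C(14,6)=3003


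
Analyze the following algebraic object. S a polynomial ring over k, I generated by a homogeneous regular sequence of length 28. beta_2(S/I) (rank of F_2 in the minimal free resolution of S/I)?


Regular sequence => Koszul complex is the minimal free resolution.
Syz_1 minimally generated by Koszul relations f_i*e_j - f_j*e_i (i<j): mu(Syz_1) = beta_2 = C(m,2) = m(m-1)/2
m=28
28*27/2 = 378


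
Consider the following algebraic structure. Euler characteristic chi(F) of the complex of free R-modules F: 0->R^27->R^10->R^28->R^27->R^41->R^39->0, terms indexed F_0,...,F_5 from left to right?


chi = sum (-1)^i * rank:
(-1)^0*27=27
(-1)^1*10=-10
(-1)^2*28=28
(-1)^3*27=-27
(-1)^4*41=41
(-1)^5*39=-39
chi=20


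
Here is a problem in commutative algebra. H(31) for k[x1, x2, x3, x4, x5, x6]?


C(d+n-1,n-1)=C(36,5)=376992


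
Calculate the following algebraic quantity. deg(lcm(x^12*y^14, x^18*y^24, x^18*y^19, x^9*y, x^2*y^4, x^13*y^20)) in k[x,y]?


lcm = componentwise max:
x: max(12,18,18,9,2,13)=18
y: max(14,24,19,1,4,20)=24
Total=18+24=42


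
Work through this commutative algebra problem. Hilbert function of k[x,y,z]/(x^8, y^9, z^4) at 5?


Need i<8, j<9, k<4 with i+j+k=5.
For each i, j ranges over max(0,5-i-3)..min(8,5-i):
  i=0: j in [2,5] -> 4
  i=1: j in [1,4] -> 4
  i=2: j in [0,3] -> 4
  i=3: j in [0,2] -> 3
  i=4: j in [0,1] -> 2
  i=5: j in [0,0] -> 1
H(5) = 4+4+4+3+2+1 = 18


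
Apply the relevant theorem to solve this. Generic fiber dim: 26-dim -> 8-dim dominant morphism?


dim(fiber)=dim(X)-dim(Y)=26-8=18


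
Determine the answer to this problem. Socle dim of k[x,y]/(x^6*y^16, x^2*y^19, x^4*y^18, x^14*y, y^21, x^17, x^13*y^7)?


Socle = ann(m) = span of standard monomials u with x*u, y*u in I (staircase corners).
Minimal generators: x^17, x^14*y, x^13*y^7, x^6*y^16, x^4*y^18, x^2*y^19, y^21
Corners: xy^20, x^3y^18, x^5y^17, x^12y^15, x^13y^6, x^16
Socle dim=6


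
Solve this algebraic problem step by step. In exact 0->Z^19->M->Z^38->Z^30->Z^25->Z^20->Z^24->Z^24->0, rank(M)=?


Alt sum=0:
(-1)^0*19 + (-1)^1*? + (-1)^2*38 + (-1)^3*30 + (-1)^4*25 + (-1)^5*20 + (-1)^6*24 + (-1)^7*24=0
rank(M)=32


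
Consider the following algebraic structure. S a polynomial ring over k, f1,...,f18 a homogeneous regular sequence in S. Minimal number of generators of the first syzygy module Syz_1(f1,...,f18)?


Regular sequence => Koszul complex is the minimal free resolution.
Syz_1 minimally generated by Koszul relations f_i*e_j - f_j*e_i (i<j): mu(Syz_1) = beta_2 = C(m,2) = m(m-1)/2
m=18
18*17/2 = 153


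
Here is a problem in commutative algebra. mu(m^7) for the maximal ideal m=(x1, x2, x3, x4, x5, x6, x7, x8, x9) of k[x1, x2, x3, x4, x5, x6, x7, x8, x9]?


Graded Nakayama: mu(m^d) = dim_k (m^d/m^(d+1)) = #degree-7 monomials in 9 vars
C(n+d-1,d)=C(15,7)=6435


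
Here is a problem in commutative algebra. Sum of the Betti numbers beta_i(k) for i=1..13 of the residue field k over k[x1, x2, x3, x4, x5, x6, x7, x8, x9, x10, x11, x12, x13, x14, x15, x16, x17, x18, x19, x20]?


Koszul resolution: beta_i(k)=C(n,i), n=20
C(20,1)=20, C(20,2)=190, C(20,3)=1140, C(20,4)=4845, C(20,5)=15504, C(20,6)=38760, C(20,7)=77520, C(20,8)=125970, C(20,9)=167960, C(20,10)=184756, C(20,11)=167960, C(20,12)=125970, C(20,13)=77520
Sum=988115
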